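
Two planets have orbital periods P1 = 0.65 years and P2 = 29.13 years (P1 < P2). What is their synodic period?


1/P_syn = |1/P1 - 1/P2| = |1/0.65 - 1/29.13| => P_syn = 0.6648

0.6648 years


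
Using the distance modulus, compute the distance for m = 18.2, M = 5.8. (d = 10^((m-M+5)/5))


d = 10^((m - M + 5)/5) = 10^((18.2 - 5.8 + 5)/5) = 3019.9517

3019.9517 pc


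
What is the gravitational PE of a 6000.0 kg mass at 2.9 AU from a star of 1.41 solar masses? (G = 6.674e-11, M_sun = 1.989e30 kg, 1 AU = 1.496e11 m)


M = 1.41 * 1.989e30 kg = 2.80449e+30 kg; r = 2.9 AU * 1.496e11 m/AU = 4.3384e+11 m. U = -GM*m/r = -(6.674e-11 * 2.80449e+30 * 6000.0) / 4.3384e+11 = -2.589e+12

-2.589e+12 J


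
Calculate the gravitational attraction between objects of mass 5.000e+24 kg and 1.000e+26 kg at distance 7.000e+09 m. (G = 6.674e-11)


F = G*m1*m2/r^2 = 6.674e-11 * 5.000e+24 * 1.000e+26 / (7.000e+09)^2 = 6.674e-11 * 5.000e+50 / 4.900e+19 = 6.810e+20

6.810e+20 N


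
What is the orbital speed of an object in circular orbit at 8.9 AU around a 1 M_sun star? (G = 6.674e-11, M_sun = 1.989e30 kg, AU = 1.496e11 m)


v = sqrt(GM/r) = sqrt(6.674e-11 * 1.989e+30 / 1.331e+12) = 9985.0373

9985.0373 m/s


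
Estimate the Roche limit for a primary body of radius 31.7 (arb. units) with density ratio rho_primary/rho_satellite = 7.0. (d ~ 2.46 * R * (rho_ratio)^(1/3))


d_Roche = 2.46 * 31.7 * 7.0^(1/3) = 149.1742

149.1742


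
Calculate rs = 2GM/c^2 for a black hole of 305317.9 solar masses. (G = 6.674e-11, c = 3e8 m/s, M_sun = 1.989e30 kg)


M = 305317.9 * 1.989e30 kg = 6.072773031e+35 kg. rs = 2GM/c^2 = 2 * 6.674e-11 * 6.072773031e+35 / (3e8)^2 = 9.007e+08

9.007e+08 m


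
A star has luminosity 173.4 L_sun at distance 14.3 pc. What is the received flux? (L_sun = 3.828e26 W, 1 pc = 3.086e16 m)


F = L / (4*pi*d^2) = 6.638e+28 / (4*pi*(4.413e+17)^2) = 2.712e-08

2.712e-08 W/m^2


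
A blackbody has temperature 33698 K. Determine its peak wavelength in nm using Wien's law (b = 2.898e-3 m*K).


lam_max = b / T = 2.898e-3 / 33698 = 8.600e-08 m = 85.9992 nm

85.9992 nm


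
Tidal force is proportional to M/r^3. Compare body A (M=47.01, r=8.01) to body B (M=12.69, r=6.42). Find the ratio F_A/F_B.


Ratio = (M1/r1^3) / (M2/r2^3) = (47.01/8.01^3) / (12.69/6.42^3) = 1.9074

1.9074


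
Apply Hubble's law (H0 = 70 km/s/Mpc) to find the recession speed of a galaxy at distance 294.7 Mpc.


v = H0 * d = 70 * 294.7 = 20629.0

20629.0 km/s


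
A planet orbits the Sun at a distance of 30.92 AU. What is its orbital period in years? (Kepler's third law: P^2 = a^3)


P = a^(3/2) = 30.92^1.5 = 171.933

171.933 years


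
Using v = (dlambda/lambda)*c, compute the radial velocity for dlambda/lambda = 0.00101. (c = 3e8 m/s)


v = (dlambda/lambda) * c = 0.00101 * 3e8 = 303000.0

303000.0 m/s


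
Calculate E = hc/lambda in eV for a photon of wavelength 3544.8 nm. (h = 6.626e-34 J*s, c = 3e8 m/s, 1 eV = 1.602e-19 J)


E = hc/lambda = 6.626e-34 * 3e8 / 3.545e-06 = 5.608e-20 J = 0.35 eV

0.35 eV


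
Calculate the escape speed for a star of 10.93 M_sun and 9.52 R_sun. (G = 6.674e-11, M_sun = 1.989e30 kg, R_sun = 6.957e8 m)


M = 10.93 * 1.989e30 kg = 2.173977e+31 kg; R = 9.52 * 6.957e8 m = 6.623064e+09 m. v_esc = sqrt(2GM/R) = sqrt(2 * 6.674e-11 * 2.173977e+31 / 6.623064e+09) = 661920.9024

661920.9024 m/s


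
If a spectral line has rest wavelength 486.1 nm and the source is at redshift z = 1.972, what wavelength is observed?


lam_obs = lam_emit * (1 + z) = 486.1 * (1 + 1.972) = 1444.6892

1444.6892 nm


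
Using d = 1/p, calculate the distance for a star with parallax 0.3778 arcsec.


d = 1/p = 1/0.3778 = 2.6469

2.6469 pc


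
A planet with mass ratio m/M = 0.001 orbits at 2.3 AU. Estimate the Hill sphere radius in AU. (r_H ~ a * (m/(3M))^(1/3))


r_H = a * (m/3M)^(1/3) = 2.3 * (0.001/3)^(1/3) = 0.1595

0.1595 AU


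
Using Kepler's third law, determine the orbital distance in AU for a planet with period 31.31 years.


a = P^(2/3) = 31.31^(2/3) = 9.934

9.934 AU


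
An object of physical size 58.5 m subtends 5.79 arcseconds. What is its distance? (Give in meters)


D = size / theta_rad, theta_rad = 5.79 * pi/(180*3600) = 2.807e-05, D = 2.084e+06

2.084e+06 m


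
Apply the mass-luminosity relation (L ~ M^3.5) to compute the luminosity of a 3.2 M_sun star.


L/L_sun = (M/M_sun)^3.5 = 3.2^3.5 = 58.6172

58.6172 L_sun


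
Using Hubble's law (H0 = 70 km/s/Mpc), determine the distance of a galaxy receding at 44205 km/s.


d = v / H0 = 44205 / 70 = 631.5

631.5 Mpc


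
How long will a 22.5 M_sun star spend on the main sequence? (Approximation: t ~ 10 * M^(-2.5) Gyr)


t = 10 * M^(-2.5) = 10 * 22.5^(-2.5) = 0.0042

0.0042 Gyr


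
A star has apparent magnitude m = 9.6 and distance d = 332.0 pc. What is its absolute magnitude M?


M = m - 5*log10(d) + 5 = 9.6 - 5*log10(332.0) + 5 = 1.9943

1.9943


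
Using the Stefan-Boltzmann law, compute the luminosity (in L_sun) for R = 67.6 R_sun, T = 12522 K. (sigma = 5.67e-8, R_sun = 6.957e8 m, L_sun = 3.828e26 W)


R = 67.6 * 6.957e8 m = 4.702932e+10 m. L = 4*pi*R^2*sigma*T^4 = 4*pi*(4.702932e+10)^2 * 5.67e-8 * 12522^4 = 3.874584344e+31 W. L/L_sun = 3.874584344e+31 / 3.828e26 = 101216.9369

101216.9369 L_sun


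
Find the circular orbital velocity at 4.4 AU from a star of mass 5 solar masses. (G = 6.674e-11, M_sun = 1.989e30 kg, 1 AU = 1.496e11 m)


v = sqrt(GM/r) = sqrt(6.674e-11 * 9.945e+30 / 6.582e+11) = 31754.3597

31754.3597 m/s


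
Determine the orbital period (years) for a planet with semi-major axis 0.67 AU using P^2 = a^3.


P = a^(3/2) = 0.67^1.5 = 0.5484

0.5484 years


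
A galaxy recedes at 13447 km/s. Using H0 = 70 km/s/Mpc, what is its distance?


d = v / H0 = 13447 / 70 = 192.1

192.1 Mpc


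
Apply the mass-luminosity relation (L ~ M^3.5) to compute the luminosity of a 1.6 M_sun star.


L/L_sun = (M/M_sun)^3.5 = 1.6^3.5 = 5.1811

5.1811 L_sun


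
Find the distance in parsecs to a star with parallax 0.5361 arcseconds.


d = 1/p = 1/0.5361 = 1.8653

1.8653 pc


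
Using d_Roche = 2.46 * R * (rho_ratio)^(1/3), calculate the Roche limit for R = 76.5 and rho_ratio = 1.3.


d_Roche = 2.46 * 76.5 * 1.3^(1/3) = 205.3892

205.3892


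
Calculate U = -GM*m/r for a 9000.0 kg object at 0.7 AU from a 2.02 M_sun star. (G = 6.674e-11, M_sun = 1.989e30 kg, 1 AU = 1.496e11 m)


M = 2.02 * 1.989e30 kg = 4.01778e+30 kg; r = 0.7 AU * 1.496e11 m/AU = 1.0472e+11 m. U = -GM*m/r = -(6.674e-11 * 4.01778e+30 * 9000.0) / 1.0472e+11 = -2.305e+13

-2.305e+13 J


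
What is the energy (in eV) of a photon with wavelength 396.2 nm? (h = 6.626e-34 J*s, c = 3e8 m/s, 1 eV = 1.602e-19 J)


E = hc/lambda = 6.626e-34 * 3e8 / 3.962e-07 = 5.017e-19 J = 3.1318 eV

3.1318 eV


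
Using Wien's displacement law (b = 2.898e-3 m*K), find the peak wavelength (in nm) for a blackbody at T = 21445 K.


lam_max = b / T = 2.898e-3 / 21445 = 1.351e-07 m = 135.1364 nm

135.1364 nm


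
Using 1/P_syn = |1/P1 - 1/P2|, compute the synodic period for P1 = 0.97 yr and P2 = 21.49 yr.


1/P_syn = |1/P1 - 1/P2| = |1/0.97 - 1/21.49| => P_syn = 1.0159

1.0159 years


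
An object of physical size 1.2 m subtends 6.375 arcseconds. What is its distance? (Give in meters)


D = size / theta_rad, theta_rad = 6.375 * pi/(180*3600) = 3.091e-05, D = 38826.3165

38826.3165 m


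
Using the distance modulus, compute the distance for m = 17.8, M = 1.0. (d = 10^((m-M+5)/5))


d = 10^((m - M + 5)/5) = 10^((17.8 - 1.0 + 5)/5) = 22908.6765

22908.6765 pc


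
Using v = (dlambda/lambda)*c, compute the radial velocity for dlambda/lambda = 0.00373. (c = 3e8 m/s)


v = (dlambda/lambda) * c = 0.00373 * 3e8 = 1.119e+06

1.119e+06 m/s


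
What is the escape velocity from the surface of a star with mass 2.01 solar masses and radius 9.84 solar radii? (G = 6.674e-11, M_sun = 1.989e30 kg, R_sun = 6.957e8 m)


M = 2.01 * 1.989e30 kg = 3.99789e+30 kg; R = 9.84 * 6.957e8 m = 6.845688e+09 m. v_esc = sqrt(2GM/R) = sqrt(2 * 6.674e-11 * 3.99789e+30 / 6.845688e+09) = 279199.7135

279199.7135 m/s


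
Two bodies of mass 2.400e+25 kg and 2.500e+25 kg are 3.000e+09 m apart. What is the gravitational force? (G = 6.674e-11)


F = G*m1*m2/r^2 = 6.674e-11 * 2.400e+25 * 2.500e+25 / (3.000e+09)^2 = 6.674e-11 * 6.000e+50 / 9.000e+18 = 4.449e+21

4.449e+21 N


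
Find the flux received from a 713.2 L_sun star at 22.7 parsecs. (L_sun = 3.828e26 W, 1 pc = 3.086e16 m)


F = L / (4*pi*d^2) = 2.730e+29 / (4*pi*(7.005e+17)^2) = 4.427e-08

4.427e-08 W/m^2


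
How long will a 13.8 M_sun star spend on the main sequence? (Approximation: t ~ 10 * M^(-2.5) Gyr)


t = 10 * M^(-2.5) = 10 * 13.8^(-2.5) = 0.0141

0.0141 Gyr


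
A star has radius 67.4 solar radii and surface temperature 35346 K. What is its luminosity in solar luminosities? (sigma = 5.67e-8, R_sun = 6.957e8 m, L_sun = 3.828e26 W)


R = 67.4 * 6.957e8 m = 4.689018e+10 m. L = 4*pi*R^2*sigma*T^4 = 4*pi*(4.689018e+10)^2 * 5.67e-8 * 35346^4 = 2.445219301e+33 W. L/L_sun = 2.445219301e+33 / 3.828e26 = 6.388e+06

6.388e+06 L_sun


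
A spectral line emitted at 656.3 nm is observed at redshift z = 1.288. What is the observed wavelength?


lam_obs = lam_emit * (1 + z) = 656.3 * (1 + 1.288) = 1501.6144

1501.6144 nm


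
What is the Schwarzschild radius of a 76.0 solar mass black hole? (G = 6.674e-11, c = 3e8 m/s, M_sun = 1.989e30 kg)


M = 76.0 * 1.989e30 kg = 1.51164e+32 kg. rs = 2GM/c^2 = 2 * 6.674e-11 * 1.51164e+32 / (3e8)^2 = 224193.008

224193.008 m


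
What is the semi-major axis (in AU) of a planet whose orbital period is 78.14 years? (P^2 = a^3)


a = P^(2/3) = 78.14^(2/3) = 18.2775

18.2775 AU


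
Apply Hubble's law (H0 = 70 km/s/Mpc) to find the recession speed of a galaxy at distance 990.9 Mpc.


v = H0 * d = 70 * 990.9 = 69363.0

69363.0 km/s


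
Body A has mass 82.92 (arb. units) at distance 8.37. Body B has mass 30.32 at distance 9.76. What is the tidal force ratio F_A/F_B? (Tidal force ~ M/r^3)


Ratio = (M1/r1^3) / (M2/r2^3) = (82.92/8.37^3) / (30.32/9.76^3) = 4.3361

4.3361


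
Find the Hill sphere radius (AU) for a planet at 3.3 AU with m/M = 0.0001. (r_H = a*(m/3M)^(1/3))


r_H = a * (m/3M)^(1/3) = 3.3 * (0.0001/3)^(1/3) = 0.1062

0.1062 AU


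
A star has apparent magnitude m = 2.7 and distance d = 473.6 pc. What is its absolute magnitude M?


M = m - 5*log10(d) + 5 = 2.7 - 5*log10(473.6) + 5 = -5.6771

-5.6771


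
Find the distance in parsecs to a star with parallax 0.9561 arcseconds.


d = 1/p = 1/0.9561 = 1.0459

1.0459 pc


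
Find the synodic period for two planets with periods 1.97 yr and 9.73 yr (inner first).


1/P_syn = |1/P1 - 1/P2| = |1/1.97 - 1/9.73| => P_syn = 2.4701

2.4701 years


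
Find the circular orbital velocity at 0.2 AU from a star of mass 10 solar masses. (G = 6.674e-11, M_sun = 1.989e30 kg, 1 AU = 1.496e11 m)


v = sqrt(GM/r) = sqrt(6.674e-11 * 1.989e+31 / 2.992e+10) = 210634.5931

210634.5931 m/s


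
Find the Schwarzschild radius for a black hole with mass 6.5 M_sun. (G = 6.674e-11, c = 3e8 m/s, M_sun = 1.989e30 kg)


M = 6.5 * 1.989e30 kg = 1.29285e+31 kg. rs = 2GM/c^2 = 2 * 6.674e-11 * 1.29285e+31 / (3e8)^2 = 19174.402

19174.402 m


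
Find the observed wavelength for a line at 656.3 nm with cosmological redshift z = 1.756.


lam_obs = lam_emit * (1 + z) = 656.3 * (1 + 1.756) = 1808.7628

1808.7628 nm


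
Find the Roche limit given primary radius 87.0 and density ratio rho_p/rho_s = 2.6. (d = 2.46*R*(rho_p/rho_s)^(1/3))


d_Roche = 2.46 * 87.0 * 2.6^(1/3) = 294.2922

294.2922


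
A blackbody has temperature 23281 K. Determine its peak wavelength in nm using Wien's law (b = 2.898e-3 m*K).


lam_max = b / T = 2.898e-3 / 23281 = 1.245e-07 m = 124.4792 nm

124.4792 nm


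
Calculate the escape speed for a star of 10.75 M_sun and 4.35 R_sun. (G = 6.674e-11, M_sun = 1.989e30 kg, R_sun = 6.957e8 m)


M = 10.75 * 1.989e30 kg = 2.138175e+31 kg; R = 4.35 * 6.957e8 m = 3.026295e+09 m. v_esc = sqrt(2GM/R) = sqrt(2 * 6.674e-11 * 2.138175e+31 / 3.026295e+09) = 971122.6701

971122.6701 m/s


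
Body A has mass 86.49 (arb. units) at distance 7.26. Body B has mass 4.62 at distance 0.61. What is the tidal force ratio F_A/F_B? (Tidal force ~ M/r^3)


Ratio = (M1/r1^3) / (M2/r2^3) = (86.49/7.26^3) / (4.62/0.61^3) = 0.0111

0.0111


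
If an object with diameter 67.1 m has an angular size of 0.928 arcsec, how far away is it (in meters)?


D = size / theta_rad, theta_rad = 0.928 * pi/(180*3600) = 4.499e-06, D = 1.491e+07

1.491e+07 m


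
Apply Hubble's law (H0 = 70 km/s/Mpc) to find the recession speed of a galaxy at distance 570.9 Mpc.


v = H0 * d = 70 * 570.9 = 39963.0

39963.0 km/s


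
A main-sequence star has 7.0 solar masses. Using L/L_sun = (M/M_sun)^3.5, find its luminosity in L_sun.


L/L_sun = (M/M_sun)^3.5 = 7.0^3.5 = 907.4927

907.4927 L_sun


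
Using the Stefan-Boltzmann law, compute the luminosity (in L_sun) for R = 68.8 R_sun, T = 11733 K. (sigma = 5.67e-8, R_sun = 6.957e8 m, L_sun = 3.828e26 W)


R = 68.8 * 6.957e8 m = 4.786416e+10 m. L = 4*pi*R^2*sigma*T^4 = 4*pi*(4.786416e+10)^2 * 5.67e-8 * 11733^4 = 3.093499775e+31 W. L/L_sun = 3.093499775e+31 / 3.828e26 = 80812.4288

80812.4288 L_sun


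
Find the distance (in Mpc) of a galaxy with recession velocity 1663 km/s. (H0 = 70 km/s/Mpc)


d = v / H0 = 1663 / 70 = 23.7571

23.7571 Mpc


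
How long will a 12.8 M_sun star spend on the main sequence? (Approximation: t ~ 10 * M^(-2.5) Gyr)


t = 10 * M^(-2.5) = 10 * 12.8^(-2.5) = 0.0171

0.0171 Gyr


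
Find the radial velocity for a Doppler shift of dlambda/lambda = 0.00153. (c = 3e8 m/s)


v = (dlambda/lambda) * c = 0.00153 * 3e8 = 459000.0

459000.0 m/s


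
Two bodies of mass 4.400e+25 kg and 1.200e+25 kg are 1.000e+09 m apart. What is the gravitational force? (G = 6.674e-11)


F = G*m1*m2/r^2 = 6.674e-11 * 4.400e+25 * 1.200e+25 / (1.000e+09)^2 = 6.674e-11 * 5.280e+50 / 1.000e+18 = 3.524e+22

3.524e+22 N


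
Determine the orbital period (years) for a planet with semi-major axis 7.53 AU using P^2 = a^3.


P = a^(3/2) = 7.53^1.5 = 20.663

20.663 years


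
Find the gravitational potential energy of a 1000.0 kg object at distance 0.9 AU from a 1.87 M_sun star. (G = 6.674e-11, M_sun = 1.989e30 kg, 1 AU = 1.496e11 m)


M = 1.87 * 1.989e30 kg = 3.71943e+30 kg; r = 0.9 AU * 1.496e11 m/AU = 1.3464e+11 m. U = -GM*m/r = -(6.674e-11 * 3.71943e+30 * 1000.0) / 1.3464e+11 = -1.844e+12

-1.844e+12 J


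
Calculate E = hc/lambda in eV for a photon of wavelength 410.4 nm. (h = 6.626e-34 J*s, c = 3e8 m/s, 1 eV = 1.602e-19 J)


E = hc/lambda = 6.626e-34 * 3e8 / 4.104e-07 = 4.844e-19 J = 3.0235 eV

3.0235 eV


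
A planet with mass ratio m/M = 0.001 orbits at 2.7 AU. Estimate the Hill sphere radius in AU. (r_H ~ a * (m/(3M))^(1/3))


r_H = a * (m/3M)^(1/3) = 2.7 * (0.001/3)^(1/3) = 0.1872

0.1872 AU


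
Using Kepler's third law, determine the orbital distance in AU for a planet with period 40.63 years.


a = P^(2/3) = 40.63^(2/3) = 11.8186

11.8186 AU


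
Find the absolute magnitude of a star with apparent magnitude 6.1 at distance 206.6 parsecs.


M = m - 5*log10(d) + 5 = 6.1 - 5*log10(206.6) + 5 = -0.4757

-0.4757


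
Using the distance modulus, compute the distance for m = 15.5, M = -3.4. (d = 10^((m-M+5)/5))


d = 10^((m - M + 5)/5) = 10^((15.5 - -3.4 + 5)/5) = 60255.9586

60255.9586 pc


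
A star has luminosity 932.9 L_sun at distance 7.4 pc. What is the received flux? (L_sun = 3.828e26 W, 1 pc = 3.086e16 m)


F = L / (4*pi*d^2) = 3.571e+29 / (4*pi*(2.284e+17)^2) = 5.449e-07

5.449e-07 W/m^2


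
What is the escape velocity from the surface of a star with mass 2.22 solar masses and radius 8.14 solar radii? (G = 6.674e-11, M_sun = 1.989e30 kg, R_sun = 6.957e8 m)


M = 2.22 * 1.989e30 kg = 4.41558e+30 kg; R = 8.14 * 6.957e8 m = 5.662998e+09 m. v_esc = sqrt(2GM/R) = sqrt(2 * 6.674e-11 * 4.41558e+30 / 5.662998e+09) = 322610.7046

322610.7046 m/s


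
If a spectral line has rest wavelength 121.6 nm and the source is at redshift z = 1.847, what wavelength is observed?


lam_obs = lam_emit * (1 + z) = 121.6 * (1 + 1.847) = 346.1952

346.1952 nm


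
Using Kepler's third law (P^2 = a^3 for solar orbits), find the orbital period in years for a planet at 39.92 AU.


P = a^(3/2) = 39.92^1.5 = 252.2236

252.2236 years


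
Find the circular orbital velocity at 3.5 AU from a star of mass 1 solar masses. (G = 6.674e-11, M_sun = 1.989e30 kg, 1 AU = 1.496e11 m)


v = sqrt(GM/r) = sqrt(6.674e-11 * 1.989e+30 / 5.236e+11) = 15922.4786

15922.4786 m/s


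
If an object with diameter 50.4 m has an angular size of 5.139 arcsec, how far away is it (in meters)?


D = size / theta_rad, theta_rad = 5.139 * pi/(180*3600) = 2.491e-05, D = 2.023e+06

2.023e+06 m


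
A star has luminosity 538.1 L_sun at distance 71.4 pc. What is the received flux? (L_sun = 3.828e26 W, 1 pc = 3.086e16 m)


F = L / (4*pi*d^2) = 2.060e+29 / (4*pi*(2.203e+18)^2) = 3.376e-09

3.376e-09 W/m^2


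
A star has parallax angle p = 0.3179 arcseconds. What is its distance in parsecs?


d = 1/p = 1/0.3179 = 3.1456

3.1456 pc


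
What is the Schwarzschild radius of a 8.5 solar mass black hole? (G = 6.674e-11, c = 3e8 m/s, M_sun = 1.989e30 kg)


M = 8.5 * 1.989e30 kg = 1.69065e+31 kg. rs = 2GM/c^2 = 2 * 6.674e-11 * 1.69065e+31 / (3e8)^2 = 25074.218

25074.218 m


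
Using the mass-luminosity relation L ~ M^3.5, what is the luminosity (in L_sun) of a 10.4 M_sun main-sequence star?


L/L_sun = (M/M_sun)^3.5 = 10.4^3.5 = 3627.5774

3627.5774 L_sun


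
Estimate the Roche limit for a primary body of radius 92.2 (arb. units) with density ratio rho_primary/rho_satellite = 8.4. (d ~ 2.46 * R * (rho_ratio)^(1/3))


d_Roche = 2.46 * 92.2 * 8.4^(1/3) = 461.0618

461.0618


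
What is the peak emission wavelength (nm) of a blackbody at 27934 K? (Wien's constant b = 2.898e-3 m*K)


lam_max = b / T = 2.898e-3 / 27934 = 1.037e-07 m = 103.7445 nm

103.7445 nm


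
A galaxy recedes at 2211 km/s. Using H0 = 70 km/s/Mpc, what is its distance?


d = v / H0 = 2211 / 70 = 31.5857

31.5857 Mpc


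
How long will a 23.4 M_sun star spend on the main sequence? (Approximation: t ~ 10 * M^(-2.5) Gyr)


t = 10 * M^(-2.5) = 10 * 23.4^(-2.5) = 0.0038

0.0038 Gyr


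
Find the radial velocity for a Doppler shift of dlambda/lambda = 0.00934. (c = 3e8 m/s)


v = (dlambda/lambda) * c = 0.00934 * 3e8 = 2.802e+06

2.802e+06 m/s


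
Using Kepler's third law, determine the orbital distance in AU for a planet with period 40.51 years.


a = P^(2/3) = 40.51^(2/3) = 11.7953

11.7953 AU


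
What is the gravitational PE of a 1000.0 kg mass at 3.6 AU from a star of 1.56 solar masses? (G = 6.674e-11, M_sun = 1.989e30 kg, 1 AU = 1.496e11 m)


M = 1.56 * 1.989e30 kg = 3.10284e+30 kg; r = 3.6 AU * 1.496e11 m/AU = 5.3856e+11 m. U = -GM*m/r = -(6.674e-11 * 3.10284e+30 * 1000.0) / 5.3856e+11 = -3.845e+11

-3.845e+11 J


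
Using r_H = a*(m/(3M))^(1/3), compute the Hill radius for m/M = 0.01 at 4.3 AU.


r_H = a * (m/3M)^(1/3) = 4.3 * (0.01/3)^(1/3) = 0.6423

0.6423 AU


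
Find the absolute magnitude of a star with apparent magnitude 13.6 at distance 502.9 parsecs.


M = m - 5*log10(d) + 5 = 13.6 - 5*log10(502.9) + 5 = 5.0926

5.0926


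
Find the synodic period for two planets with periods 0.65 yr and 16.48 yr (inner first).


1/P_syn = |1/P1 - 1/P2| = |1/0.65 - 1/16.48| => P_syn = 0.6767

0.6767 years


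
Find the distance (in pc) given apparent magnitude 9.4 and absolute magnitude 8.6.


d = 10^((m - M + 5)/5) = 10^((9.4 - 8.6 + 5)/5) = 14.4544

14.4544 pc


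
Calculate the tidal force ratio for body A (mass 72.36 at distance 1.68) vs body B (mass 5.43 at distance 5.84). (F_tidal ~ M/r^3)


Ratio = (M1/r1^3) / (M2/r2^3) = (72.36/1.68^3) / (5.43/5.84^3) = 559.7697

559.7697


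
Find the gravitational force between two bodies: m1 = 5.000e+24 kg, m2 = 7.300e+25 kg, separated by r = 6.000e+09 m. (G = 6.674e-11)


F = G*m1*m2/r^2 = 6.674e-11 * 5.000e+24 * 7.300e+25 / (6.000e+09)^2 = 6.674e-11 * 3.650e+50 / 3.600e+19 = 6.767e+20

6.767e+20 N


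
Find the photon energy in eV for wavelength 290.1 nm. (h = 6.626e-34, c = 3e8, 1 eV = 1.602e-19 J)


E = hc/lambda = 6.626e-34 * 3e8 / 2.901e-07 = 6.852e-19 J = 4.2772 eV

4.2772 eV


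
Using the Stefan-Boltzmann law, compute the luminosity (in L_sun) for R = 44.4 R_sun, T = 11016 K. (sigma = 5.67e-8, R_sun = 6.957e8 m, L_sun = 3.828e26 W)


R = 44.4 * 6.957e8 m = 3.088908e+10 m. L = 4*pi*R^2*sigma*T^4 = 4*pi*(3.088908e+10)^2 * 5.67e-8 * 11016^4 = 1.001148679e+31 W. L/L_sun = 1.001148679e+31 / 3.828e26 = 26153.3093

26153.3093 L_sun


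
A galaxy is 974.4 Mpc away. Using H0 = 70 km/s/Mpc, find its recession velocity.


v = H0 * d = 70 * 974.4 = 68208.0

68208.0 km/s


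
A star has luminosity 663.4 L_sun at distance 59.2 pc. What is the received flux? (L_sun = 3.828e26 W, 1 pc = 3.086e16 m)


F = L / (4*pi*d^2) = 2.539e+29 / (4*pi*(1.827e+18)^2) = 6.055e-09

6.055e-09 W/m^2


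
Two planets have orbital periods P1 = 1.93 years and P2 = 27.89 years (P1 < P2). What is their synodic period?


1/P_syn = |1/P1 - 1/P2| = |1/1.93 - 1/27.89| => P_syn = 2.0735

2.0735 years


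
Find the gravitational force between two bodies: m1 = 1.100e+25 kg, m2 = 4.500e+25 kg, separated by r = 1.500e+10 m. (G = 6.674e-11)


F = G*m1*m2/r^2 = 6.674e-11 * 1.100e+25 * 4.500e+25 / (1.500e+10)^2 = 6.674e-11 * 4.950e+50 / 2.250e+20 = 1.468e+20

1.468e+20 N


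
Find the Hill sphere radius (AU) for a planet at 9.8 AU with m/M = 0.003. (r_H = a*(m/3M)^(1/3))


r_H = a * (m/3M)^(1/3) = 9.8 * (0.003/3)^(1/3) = 0.98

0.98 AU


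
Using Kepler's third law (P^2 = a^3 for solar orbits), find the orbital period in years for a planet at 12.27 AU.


P = a^(3/2) = 12.27^1.5 = 42.98

42.98 years


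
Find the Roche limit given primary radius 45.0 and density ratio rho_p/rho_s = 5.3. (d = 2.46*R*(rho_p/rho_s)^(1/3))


d_Roche = 2.46 * 45.0 * 5.3^(1/3) = 193.0069

193.0069


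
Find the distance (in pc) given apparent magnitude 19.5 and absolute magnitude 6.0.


d = 10^((m - M + 5)/5) = 10^((19.5 - 6.0 + 5)/5) = 5011.8723

5011.8723 pc


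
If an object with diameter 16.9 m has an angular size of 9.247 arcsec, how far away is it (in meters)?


D = size / theta_rad, theta_rad = 9.247 * pi/(180*3600) = 4.483e-05, D = 376973.6375

376973.6375 m


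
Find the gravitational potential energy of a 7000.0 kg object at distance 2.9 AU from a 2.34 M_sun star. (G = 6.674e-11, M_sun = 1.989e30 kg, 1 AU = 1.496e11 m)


M = 2.34 * 1.989e30 kg = 4.65426e+30 kg; r = 2.9 AU * 1.496e11 m/AU = 4.3384e+11 m. U = -GM*m/r = -(6.674e-11 * 4.65426e+30 * 7000.0) / 4.3384e+11 = -5.012e+12

-5.012e+12 J


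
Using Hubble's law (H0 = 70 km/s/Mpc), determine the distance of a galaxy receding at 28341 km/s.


d = v / H0 = 28341 / 70 = 404.8714

404.8714 Mpc


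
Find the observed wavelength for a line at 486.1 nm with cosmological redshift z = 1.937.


lam_obs = lam_emit * (1 + z) = 486.1 * (1 + 1.937) = 1427.6757

1427.6757 nm


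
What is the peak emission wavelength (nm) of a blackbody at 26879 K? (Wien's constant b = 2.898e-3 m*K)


lam_max = b / T = 2.898e-3 / 26879 = 1.078e-07 m = 107.8165 nm

107.8165 nm


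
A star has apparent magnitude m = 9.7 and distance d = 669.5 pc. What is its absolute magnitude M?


M = m - 5*log10(d) + 5 = 9.7 - 5*log10(669.5) + 5 = 0.5712

0.5712


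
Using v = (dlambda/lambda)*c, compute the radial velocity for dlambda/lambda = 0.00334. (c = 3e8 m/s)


v = (dlambda/lambda) * c = 0.00334 * 3e8 = 1.002e+06

1.002e+06 m/s


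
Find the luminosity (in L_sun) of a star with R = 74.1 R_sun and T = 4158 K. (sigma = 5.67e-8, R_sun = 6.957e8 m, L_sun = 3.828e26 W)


R = 74.1 * 6.957e8 m = 5.155137e+10 m. L = 4*pi*R^2*sigma*T^4 = 4*pi*(5.155137e+10)^2 * 5.67e-8 * 4158^4 = 5.659932939e+29 W. L/L_sun = 5.659932939e+29 / 3.828e26 = 1478.5614

1478.5614 L_sun


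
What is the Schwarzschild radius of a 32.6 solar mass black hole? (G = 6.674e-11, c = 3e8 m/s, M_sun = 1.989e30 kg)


M = 32.6 * 1.989e30 kg = 6.48414e+31 kg. rs = 2GM/c^2 = 2 * 6.674e-11 * 6.48414e+31 / (3e8)^2 = 96167.0008

96167.0008 m


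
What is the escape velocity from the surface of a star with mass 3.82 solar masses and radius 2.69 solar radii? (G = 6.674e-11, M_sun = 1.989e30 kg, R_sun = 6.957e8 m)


M = 3.82 * 1.989e30 kg = 7.59798e+30 kg; R = 2.69 * 6.957e8 m = 1.871433e+09 m. v_esc = sqrt(2GM/R) = sqrt(2 * 6.674e-11 * 7.59798e+30 / 1.871433e+09) = 736156.2953

736156.2953 m/s


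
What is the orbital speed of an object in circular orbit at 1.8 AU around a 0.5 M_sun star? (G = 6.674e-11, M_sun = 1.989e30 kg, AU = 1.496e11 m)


v = sqrt(GM/r) = sqrt(6.674e-11 * 9.945e+29 / 2.693e+11) = 15699.7756

15699.7756 m/s


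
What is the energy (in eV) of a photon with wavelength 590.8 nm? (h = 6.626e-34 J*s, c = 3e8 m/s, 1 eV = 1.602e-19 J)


E = hc/lambda = 6.626e-34 * 3e8 / 5.908e-07 = 3.365e-19 J = 2.1002 eV

2.1002 eV


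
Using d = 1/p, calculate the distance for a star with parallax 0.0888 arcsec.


d = 1/p = 1/0.0888 = 11.2613

11.2613 pc


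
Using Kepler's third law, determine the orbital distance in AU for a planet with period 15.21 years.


a = P^(2/3) = 15.21^(2/3) = 6.1388

6.1388 AU


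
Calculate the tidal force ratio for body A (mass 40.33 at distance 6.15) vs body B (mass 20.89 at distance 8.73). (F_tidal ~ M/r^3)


Ratio = (M1/r1^3) / (M2/r2^3) = (40.33/6.15^3) / (20.89/8.73^3) = 5.5221

5.5221


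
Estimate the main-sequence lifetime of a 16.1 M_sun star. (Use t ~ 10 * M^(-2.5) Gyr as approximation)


t = 10 * M^(-2.5) = 10 * 16.1^(-2.5) = 0.0096

0.0096 Gyr


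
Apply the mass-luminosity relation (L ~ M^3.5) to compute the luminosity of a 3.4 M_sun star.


L/L_sun = (M/M_sun)^3.5 = 3.4^3.5 = 72.473

72.473 L_sun


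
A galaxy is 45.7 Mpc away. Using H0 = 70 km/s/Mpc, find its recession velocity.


v = H0 * d = 70 * 45.7 = 3199.0

3199.0 km/s


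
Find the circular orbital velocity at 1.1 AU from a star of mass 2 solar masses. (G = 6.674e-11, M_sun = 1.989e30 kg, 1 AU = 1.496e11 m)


v = sqrt(GM/r) = sqrt(6.674e-11 * 3.978e+30 / 1.646e+11) = 40166.4409

40166.4409 m/s


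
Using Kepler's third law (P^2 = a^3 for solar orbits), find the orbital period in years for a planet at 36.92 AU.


P = a^(3/2) = 36.92^1.5 = 224.3327

224.3327 years


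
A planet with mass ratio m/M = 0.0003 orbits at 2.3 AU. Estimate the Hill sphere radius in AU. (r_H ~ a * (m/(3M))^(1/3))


r_H = a * (m/3M)^(1/3) = 2.3 * (0.0003/3)^(1/3) = 0.1068

0.1068 AU


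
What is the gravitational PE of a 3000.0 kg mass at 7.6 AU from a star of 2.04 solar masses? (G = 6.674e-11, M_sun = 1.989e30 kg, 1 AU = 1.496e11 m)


M = 2.04 * 1.989e30 kg = 4.05756e+30 kg; r = 7.6 AU * 1.496e11 m/AU = 1.13696e+12 m. U = -GM*m/r = -(6.674e-11 * 4.05756e+30 * 3000.0) / 1.13696e+12 = -7.145e+11

-7.145e+11 J


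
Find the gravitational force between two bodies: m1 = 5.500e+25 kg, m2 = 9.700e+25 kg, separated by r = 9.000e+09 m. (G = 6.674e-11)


F = G*m1*m2/r^2 = 6.674e-11 * 5.500e+25 * 9.700e+25 / (9.000e+09)^2 = 6.674e-11 * 5.335e+51 / 8.100e+19 = 4.396e+21

4.396e+21 N


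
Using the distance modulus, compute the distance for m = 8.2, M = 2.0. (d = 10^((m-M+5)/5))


d = 10^((m - M + 5)/5) = 10^((8.2 - 2.0 + 5)/5) = 173.7801

173.7801 pc


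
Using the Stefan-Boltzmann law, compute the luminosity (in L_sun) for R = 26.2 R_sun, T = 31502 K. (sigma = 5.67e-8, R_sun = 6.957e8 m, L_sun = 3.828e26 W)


R = 26.2 * 6.957e8 m = 1.822734e+10 m. L = 4*pi*R^2*sigma*T^4 = 4*pi*(1.822734e+10)^2 * 5.67e-8 * 31502^4 = 2.331267026e+32 W. L/L_sun = 2.331267026e+32 / 3.828e26 = 609003.9253

609003.9253 L_sun


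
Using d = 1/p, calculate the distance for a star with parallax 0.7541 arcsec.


d = 1/p = 1/0.7541 = 1.3261

1.3261 pc


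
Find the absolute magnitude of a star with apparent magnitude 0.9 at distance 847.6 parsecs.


M = m - 5*log10(d) + 5 = 0.9 - 5*log10(847.6) + 5 = -8.741

-8.741


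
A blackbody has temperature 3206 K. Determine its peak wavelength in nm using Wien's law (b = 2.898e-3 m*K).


lam_max = b / T = 2.898e-3 / 3206 = 9.039e-07 m = 903.9301 nm

903.9301 nm


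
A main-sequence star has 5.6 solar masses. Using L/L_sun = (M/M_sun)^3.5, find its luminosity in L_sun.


L/L_sun = (M/M_sun)^3.5 = 5.6^3.5 = 415.5833

415.5833 L_sun


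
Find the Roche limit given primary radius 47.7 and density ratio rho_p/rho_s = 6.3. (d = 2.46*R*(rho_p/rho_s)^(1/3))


d_Roche = 2.46 * 47.7 * 6.3^(1/3) = 216.7207

216.7207


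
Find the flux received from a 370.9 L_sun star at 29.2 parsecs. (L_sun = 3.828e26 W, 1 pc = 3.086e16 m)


F = L / (4*pi*d^2) = 1.420e+29 / (4*pi*(9.011e+17)^2) = 1.391e-08

1.391e-08 W/m^2


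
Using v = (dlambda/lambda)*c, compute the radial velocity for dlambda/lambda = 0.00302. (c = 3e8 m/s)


v = (dlambda/lambda) * c = 0.00302 * 3e8 = 906000.0

906000.0 m/s


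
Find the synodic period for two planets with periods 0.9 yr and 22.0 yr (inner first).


1/P_syn = |1/P1 - 1/P2| = |1/0.9 - 1/22.0| => P_syn = 0.9384

0.9384 years


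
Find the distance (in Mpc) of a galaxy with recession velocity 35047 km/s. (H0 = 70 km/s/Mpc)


d = v / H0 = 35047 / 70 = 500.6714

500.6714 Mpc


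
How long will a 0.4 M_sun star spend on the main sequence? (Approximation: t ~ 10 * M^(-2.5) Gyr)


t = 10 * M^(-2.5) = 10 * 0.4^(-2.5) = 98.8212

98.8212 Gyr


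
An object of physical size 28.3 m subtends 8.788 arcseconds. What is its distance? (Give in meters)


D = size / theta_rad, theta_rad = 8.788 * pi/(180*3600) = 4.261e-05, D = 664234.6401

664234.6401 m


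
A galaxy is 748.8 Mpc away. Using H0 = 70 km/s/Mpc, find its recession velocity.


v = H0 * d = 70 * 748.8 = 52416.0

52416.0 km/s


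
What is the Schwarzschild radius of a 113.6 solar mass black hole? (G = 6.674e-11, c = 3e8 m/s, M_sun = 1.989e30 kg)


M = 113.6 * 1.989e30 kg = 2.259504e+32 kg. rs = 2GM/c^2 = 2 * 6.674e-11 * 2.259504e+32 / (3e8)^2 = 335109.5488

335109.5488 m


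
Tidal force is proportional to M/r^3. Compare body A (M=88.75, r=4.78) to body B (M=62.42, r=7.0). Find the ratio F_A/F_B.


Ratio = (M1/r1^3) / (M2/r2^3) = (88.75/4.78^3) / (62.42/7.0^3) = 4.4653

4.4653


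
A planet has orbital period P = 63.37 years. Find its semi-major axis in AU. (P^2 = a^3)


a = P^(2/3) = 63.37^(2/3) = 15.8948

15.8948 AU


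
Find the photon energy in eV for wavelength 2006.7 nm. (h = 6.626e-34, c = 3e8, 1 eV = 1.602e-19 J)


E = hc/lambda = 6.626e-34 * 3e8 / 2.007e-06 = 9.906e-20 J = 0.6183 eV

0.6183 eV


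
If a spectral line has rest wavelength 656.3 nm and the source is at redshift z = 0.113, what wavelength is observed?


lam_obs = lam_emit * (1 + z) = 656.3 * (1 + 0.113) = 730.4619

730.4619 nm


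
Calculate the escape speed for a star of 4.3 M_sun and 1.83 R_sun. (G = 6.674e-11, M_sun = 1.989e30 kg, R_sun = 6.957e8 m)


M = 4.3 * 1.989e30 kg = 8.5527e+30 kg; R = 1.83 * 6.957e8 m = 1.273131e+09 m. v_esc = sqrt(2GM/R) = sqrt(2 * 6.674e-11 * 8.5527e+30 / 1.273131e+09) = 946941.5474

946941.5474 m/s


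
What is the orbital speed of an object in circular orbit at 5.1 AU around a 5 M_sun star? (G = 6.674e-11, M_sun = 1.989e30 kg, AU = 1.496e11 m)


v = sqrt(GM/r) = sqrt(6.674e-11 * 9.945e+30 / 7.630e+11) = 29494.7426

29494.7426 m/s


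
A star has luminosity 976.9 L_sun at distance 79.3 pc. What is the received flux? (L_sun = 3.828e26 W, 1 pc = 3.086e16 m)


F = L / (4*pi*d^2) = 3.740e+29 / (4*pi*(2.447e+18)^2) = 4.969e-09

4.969e-09 W/m^2


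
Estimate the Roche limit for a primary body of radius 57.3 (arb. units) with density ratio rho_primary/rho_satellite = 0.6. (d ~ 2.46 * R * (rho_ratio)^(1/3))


d_Roche = 2.46 * 57.3 * 0.6^(1/3) = 118.8886

118.8886


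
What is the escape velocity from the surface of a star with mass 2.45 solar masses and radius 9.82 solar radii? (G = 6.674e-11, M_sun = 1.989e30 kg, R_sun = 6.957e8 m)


M = 2.45 * 1.989e30 kg = 4.87305e+30 kg; R = 9.82 * 6.957e8 m = 6.831774e+09 m. v_esc = sqrt(2GM/R) = sqrt(2 * 6.674e-11 * 4.87305e+30 / 6.831774e+09) = 308561.5356

308561.5356 m/s


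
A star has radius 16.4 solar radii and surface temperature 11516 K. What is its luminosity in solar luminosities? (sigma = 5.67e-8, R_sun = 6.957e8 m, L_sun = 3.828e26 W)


R = 16.4 * 6.957e8 m = 1.140948e+10 m. L = 4*pi*R^2*sigma*T^4 = 4*pi*(1.140948e+10)^2 * 5.67e-8 * 11516^4 = 1.631290288e+30 W. L/L_sun = 1.631290288e+30 / 3.828e26 = 4261.4689

4261.4689 L_sun


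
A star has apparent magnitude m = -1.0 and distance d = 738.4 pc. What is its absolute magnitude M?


M = m - 5*log10(d) + 5 = -1.0 - 5*log10(738.4) + 5 = -10.3415

-10.3415


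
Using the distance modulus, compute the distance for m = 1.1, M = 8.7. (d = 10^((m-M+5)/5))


d = 10^((m - M + 5)/5) = 10^((1.1 - 8.7 + 5)/5) = 0.302

0.302 pc


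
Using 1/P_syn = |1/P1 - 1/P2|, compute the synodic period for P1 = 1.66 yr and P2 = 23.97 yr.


1/P_syn = |1/P1 - 1/P2| = |1/1.66 - 1/23.97| => P_syn = 1.7835

1.7835 years


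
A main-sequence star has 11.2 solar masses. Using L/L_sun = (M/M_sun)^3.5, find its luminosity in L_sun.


L/L_sun = (M/M_sun)^3.5 = 11.2^3.5 = 4701.7884

4701.7884 L_sun


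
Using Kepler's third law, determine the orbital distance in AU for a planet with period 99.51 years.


a = P^(2/3) = 99.51^(2/3) = 21.4739

21.4739 AU


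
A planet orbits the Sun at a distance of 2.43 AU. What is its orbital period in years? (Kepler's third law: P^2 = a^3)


P = a^(3/2) = 2.43^1.5 = 3.788

3.788 years


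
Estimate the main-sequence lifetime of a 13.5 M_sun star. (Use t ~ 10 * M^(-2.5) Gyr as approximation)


t = 10 * M^(-2.5) = 10 * 13.5^(-2.5) = 0.0149

0.0149 Gyr


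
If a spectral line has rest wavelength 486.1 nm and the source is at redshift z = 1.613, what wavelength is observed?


lam_obs = lam_emit * (1 + z) = 486.1 * (1 + 1.613) = 1270.1793

1270.1793 nm


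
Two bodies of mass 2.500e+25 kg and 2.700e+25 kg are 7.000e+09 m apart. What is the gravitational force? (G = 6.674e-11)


F = G*m1*m2/r^2 = 6.674e-11 * 2.500e+25 * 2.700e+25 / (7.000e+09)^2 = 6.674e-11 * 6.750e+50 / 4.900e+19 = 9.194e+20

9.194e+20 N


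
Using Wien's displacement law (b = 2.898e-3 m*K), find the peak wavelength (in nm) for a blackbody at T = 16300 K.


lam_max = b / T = 2.898e-3 / 16300 = 1.778e-07 m = 177.7914 nm

177.7914 nm


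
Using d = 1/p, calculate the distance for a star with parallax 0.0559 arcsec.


d = 1/p = 1/0.0559 = 17.8891

17.8891 pc


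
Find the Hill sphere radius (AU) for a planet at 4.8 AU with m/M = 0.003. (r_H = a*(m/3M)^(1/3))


r_H = a * (m/3M)^(1/3) = 4.8 * (0.003/3)^(1/3) = 0.48

0.48 AU


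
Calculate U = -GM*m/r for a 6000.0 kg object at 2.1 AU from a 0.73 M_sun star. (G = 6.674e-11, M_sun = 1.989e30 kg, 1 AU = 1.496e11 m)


M = 0.73 * 1.989e30 kg = 1.45197e+30 kg; r = 2.1 AU * 1.496e11 m/AU = 3.1416e+11 m. U = -GM*m/r = -(6.674e-11 * 1.45197e+30 * 6000.0) / 3.1416e+11 = -1.851e+12

-1.851e+12 J


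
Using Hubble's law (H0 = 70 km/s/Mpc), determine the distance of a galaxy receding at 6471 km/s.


d = v / H0 = 6471 / 70 = 92.4429

92.4429 Mpc


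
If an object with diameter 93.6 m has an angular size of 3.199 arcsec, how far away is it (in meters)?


D = size / theta_rad, theta_rad = 3.199 * pi/(180*3600) = 1.551e-05, D = 6.035e+06

6.035e+06 m


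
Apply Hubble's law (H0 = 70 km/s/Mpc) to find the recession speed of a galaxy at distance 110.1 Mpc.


v = H0 * d = 70 * 110.1 = 7707.0

7707.0 km/s


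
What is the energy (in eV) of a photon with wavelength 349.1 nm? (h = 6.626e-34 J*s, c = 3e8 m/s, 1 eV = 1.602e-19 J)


E = hc/lambda = 6.626e-34 * 3e8 / 3.491e-07 = 5.694e-19 J = 3.5544 eV

3.5544 eV


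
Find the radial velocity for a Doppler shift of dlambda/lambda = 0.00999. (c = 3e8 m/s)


v = (dlambda/lambda) * c = 0.00999 * 3e8 = 2.997e+06

2.997e+06 m/s


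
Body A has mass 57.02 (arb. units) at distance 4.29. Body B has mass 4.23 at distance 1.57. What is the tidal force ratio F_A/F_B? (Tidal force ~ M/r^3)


Ratio = (M1/r1^3) / (M2/r2^3) = (57.02/4.29^3) / (4.23/1.57^3) = 0.6607

0.6607


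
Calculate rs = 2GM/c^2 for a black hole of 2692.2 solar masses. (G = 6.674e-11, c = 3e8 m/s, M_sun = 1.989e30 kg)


M = 2692.2 * 1.989e30 kg = 5.3547858e+33 kg. rs = 2GM/c^2 = 2 * 6.674e-11 * 5.3547858e+33 / (3e8)^2 = 7.942e+06

7.942e+06 m


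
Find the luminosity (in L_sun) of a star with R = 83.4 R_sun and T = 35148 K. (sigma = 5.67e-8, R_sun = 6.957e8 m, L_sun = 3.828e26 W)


R = 83.4 * 6.957e8 m = 5.802138e+10 m. L = 4*pi*R^2*sigma*T^4 = 4*pi*(5.802138e+10)^2 * 5.67e-8 * 35148^4 = 3.66076206e+33 W. L/L_sun = 3.66076206e+33 / 3.828e26 = 9.563e+06

9.563e+06 L_sun


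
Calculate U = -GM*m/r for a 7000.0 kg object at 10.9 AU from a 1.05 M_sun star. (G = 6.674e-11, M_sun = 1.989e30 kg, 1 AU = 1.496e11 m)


M = 1.05 * 1.989e30 kg = 2.08845e+30 kg; r = 10.9 AU * 1.496e11 m/AU = 1.63064e+12 m. U = -GM*m/r = -(6.674e-11 * 2.08845e+30 * 7000.0) / 1.63064e+12 = -5.983e+11

-5.983e+11 J


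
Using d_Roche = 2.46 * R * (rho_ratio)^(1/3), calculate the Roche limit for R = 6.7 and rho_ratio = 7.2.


d_Roche = 2.46 * 6.7 * 7.2^(1/3) = 31.8264

31.8264


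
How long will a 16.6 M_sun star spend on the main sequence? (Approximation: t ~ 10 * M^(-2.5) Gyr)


t = 10 * M^(-2.5) = 10 * 16.6^(-2.5) = 0.0089

0.0089 Gyr


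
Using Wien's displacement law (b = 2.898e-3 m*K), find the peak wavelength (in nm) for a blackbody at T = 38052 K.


lam_max = b / T = 2.898e-3 / 38052 = 7.616e-08 m = 76.1589 nm

76.1589 nm


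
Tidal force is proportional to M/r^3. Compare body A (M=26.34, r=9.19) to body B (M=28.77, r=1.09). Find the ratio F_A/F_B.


Ratio = (M1/r1^3) / (M2/r2^3) = (26.34/9.19^3) / (28.77/1.09^3) = 0.0015

0.0015


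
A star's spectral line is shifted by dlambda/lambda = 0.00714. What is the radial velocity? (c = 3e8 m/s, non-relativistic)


v = (dlambda/lambda) * c = 0.00714 * 3e8 = 2.142e+06

2.142e+06 m/s


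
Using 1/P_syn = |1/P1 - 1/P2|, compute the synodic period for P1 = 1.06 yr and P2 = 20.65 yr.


1/P_syn = |1/P1 - 1/P2| = |1/1.06 - 1/20.65| => P_syn = 1.1174

1.1174 years


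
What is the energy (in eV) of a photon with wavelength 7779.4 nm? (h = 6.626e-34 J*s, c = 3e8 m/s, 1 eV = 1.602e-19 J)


E = hc/lambda = 6.626e-34 * 3e8 / 7.779e-06 = 2.555e-20 J = 0.1595 eV

0.1595 eV


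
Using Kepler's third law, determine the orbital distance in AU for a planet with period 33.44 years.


a = P^(2/3) = 33.44^(2/3) = 10.3795

10.3795 AU


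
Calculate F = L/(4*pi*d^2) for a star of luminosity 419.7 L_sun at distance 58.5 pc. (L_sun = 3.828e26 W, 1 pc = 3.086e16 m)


F = L / (4*pi*d^2) = 1.607e+29 / (4*pi*(1.805e+18)^2) = 3.923e-09

3.923e-09 W/m^2


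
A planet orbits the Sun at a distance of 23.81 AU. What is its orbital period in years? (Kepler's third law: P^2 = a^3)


P = a^(3/2) = 23.81^1.5 = 116.1821

116.1821 years


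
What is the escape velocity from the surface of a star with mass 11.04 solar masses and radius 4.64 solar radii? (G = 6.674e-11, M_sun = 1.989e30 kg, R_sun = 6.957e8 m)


M = 11.04 * 1.989e30 kg = 2.195856e+31 kg; R = 4.64 * 6.957e8 m = 3.228048e+09 m. v_esc = sqrt(2GM/R) = sqrt(2 * 6.674e-11 * 2.195856e+31 / 3.228048e+09) = 952884.0013

952884.0013 m/s
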